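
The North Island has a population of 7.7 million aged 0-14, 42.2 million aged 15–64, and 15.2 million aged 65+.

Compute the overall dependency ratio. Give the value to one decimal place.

Total dependency ratio = (7.7 + 15.2) / 42.2 × 100 = 22.9 / 42.2 × 100 = 54.3

Total dependency ratio: 54.3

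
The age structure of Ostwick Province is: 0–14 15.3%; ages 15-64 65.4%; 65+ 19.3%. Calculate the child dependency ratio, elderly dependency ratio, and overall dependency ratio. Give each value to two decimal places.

Youth dependency ratio = 15.3 / 65.4 × 100 = 23.39
Old-age dependency ratio = 19.3 / 65.4 × 100 = 29.51
Total dependency ratio = (15.3 + 19.3) / 65.4 × 100 = 34.6 / 65.4 × 100 = 52.91

Youth dependency ratio: 23.39
Old-age dependency ratio: 29.51
Total dependency ratio: 52.91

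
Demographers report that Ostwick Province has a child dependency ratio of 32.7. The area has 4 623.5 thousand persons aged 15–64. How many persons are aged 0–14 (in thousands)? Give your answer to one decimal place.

Youth dependency ratio = youth / working-age × 100
32.7 = Y / 4 623.5 × 100
⇒ 1 511.9

Aged 0–14: 1 511.9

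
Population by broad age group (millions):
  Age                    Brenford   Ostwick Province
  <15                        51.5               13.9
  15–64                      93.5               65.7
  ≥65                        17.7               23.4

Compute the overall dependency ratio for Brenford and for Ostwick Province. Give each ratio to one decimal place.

Brenford: 74.0
Ostwick Province: 56.8

Brenford: (51.5 + 17.7) / 93.5 × 100 = 69.2 / 93.5 × 100 = 74.0
Ostwick Province: (13.9 + 23.4) / 65.7 × 100 = 37.3 / 65.7 × 100 = 56.8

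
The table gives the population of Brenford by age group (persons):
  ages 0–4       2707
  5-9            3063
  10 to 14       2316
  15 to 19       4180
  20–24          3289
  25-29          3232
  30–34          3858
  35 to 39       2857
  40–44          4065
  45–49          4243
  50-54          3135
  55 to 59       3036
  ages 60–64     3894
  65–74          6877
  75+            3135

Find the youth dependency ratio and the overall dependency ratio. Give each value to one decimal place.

0–14: 2707 + 3063 + 2316 = 8086
15–64: 4180 + 3289 + 3232 + 3858 + 2857 + 4065 + 4243 + 3135 + 3036 + 3894 = 35789
65+: 6877 + 3135 = 10012
Youth dependency ratio = 8086 / 35789 × 100 = 22.6
Total dependency ratio = (8086 + 10012) / 35789 × 100 = 18098 / 35789 × 100 = 50.6

Youth dependency ratio: 22.6
Total dependency ratio: 50.6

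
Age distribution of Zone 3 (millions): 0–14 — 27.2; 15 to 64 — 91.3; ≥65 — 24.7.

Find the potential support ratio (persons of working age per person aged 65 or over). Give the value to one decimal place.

Potential support ratio: 3.7

Potential support ratio = 91.3 / 24.7 = 3.7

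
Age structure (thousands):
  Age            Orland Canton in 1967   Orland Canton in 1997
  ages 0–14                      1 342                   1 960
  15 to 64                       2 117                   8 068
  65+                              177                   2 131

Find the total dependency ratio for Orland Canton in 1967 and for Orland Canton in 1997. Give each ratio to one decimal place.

Orland Canton in 1967: 71.8
Orland Canton in 1997: 50.7

Orland Canton in 1967: (1 342 + 177) / 2 117 × 100 = 1 519 / 2 117 × 100 = 71.8
Orland Canton in 1997: (1 960 + 2 131) / 8 068 × 100 = 4 091 / 8 068 × 100 = 50.7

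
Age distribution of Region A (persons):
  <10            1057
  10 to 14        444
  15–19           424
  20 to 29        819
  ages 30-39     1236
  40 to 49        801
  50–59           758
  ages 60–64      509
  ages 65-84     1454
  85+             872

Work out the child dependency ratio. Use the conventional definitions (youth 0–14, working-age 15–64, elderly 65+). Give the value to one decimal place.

0–14: 1057 + 444 = 1501
15–64: 424 + 819 + 1236 + 801 + 758 + 509 = 4547
65+: 1454 + 872 = 2326
Youth dependency ratio = 1501 / 4547 × 100 = 33.0

Youth dependency ratio: 33.0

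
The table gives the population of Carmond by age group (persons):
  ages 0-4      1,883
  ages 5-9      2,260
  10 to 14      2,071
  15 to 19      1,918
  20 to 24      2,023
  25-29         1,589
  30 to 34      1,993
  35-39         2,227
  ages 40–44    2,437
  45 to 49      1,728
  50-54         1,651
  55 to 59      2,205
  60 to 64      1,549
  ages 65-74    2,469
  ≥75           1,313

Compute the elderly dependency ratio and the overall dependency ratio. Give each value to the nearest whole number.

Old-age dependency ratio: 20
Total dependency ratio: 52

0–14: 1,883 + 2,260 + 2,071 = 6,214
15–64: 1,918 + 2,023 + 1,589 + 1,993 + 2,227 + 2,437 + 1,728 + 1,651 + 2,205 + 1,549 = 19,320
65+: 2,469 + 1,313 = 3,782
Old-age dependency ratio = 3,782 / 19,320 × 100 = 20
Total dependency ratio = (6,214 + 3,782) / 19,320 × 100 = 9,996 / 19,320 × 100 = 52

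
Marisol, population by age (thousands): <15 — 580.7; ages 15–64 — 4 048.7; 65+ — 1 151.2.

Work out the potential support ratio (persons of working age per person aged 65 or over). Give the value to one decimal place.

Potential support ratio = 4 048.7 / 1 151.2 = 3.5

Potential support ratio: 3.5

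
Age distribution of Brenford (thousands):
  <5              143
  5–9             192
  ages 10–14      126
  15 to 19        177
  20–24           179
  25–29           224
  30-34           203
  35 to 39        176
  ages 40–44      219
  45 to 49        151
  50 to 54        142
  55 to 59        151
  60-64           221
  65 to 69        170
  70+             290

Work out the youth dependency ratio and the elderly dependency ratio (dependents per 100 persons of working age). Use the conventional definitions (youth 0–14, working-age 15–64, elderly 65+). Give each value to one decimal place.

0–14: 143 + 192 + 126 = 461
15–64: 177 + 179 + 224 + 203 + 176 + 219 + 151 + 142 + 151 + 221 = 1,843
65+: 170 + 290 = 460
Youth dependency ratio = 461 / 1,843 × 100 = 25.0
Old-age dependency ratio = 460 / 1,843 × 100 = 25.0

Youth dependency ratio: 25.0
Old-age dependency ratio: 25.0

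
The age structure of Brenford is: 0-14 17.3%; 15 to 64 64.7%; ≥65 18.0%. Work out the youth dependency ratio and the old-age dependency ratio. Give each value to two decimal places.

Youth dependency ratio: 26.74
Old-age dependency ratio: 27.82

Youth dependency ratio = 17.3 / 64.7 × 100 = 26.74
Old-age dependency ratio = 18.0 / 64.7 × 100 = 27.82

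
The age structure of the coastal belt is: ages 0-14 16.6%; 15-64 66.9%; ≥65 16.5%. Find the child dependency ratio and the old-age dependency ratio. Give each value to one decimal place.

Youth dependency ratio: 24.8
Old-age dependency ratio: 24.7

Youth dependency ratio = 16.6 / 66.9 × 100 = 24.8
Old-age dependency ratio = 16.5 / 66.9 × 100 = 24.7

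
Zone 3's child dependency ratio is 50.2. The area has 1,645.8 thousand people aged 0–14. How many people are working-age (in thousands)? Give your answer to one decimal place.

Youth dependency ratio = youth / working-age × 100
50.2 = 1,645.8 / W × 100
⇒ 3,278.5

Working-age: 3,278.5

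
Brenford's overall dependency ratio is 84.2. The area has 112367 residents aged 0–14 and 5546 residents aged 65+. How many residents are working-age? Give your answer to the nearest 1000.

Total dependency ratio = (youth + elderly) / working-age × 100
84.2 = (112367 + 5546) / W × 100
⇒ 140000

Working-age: 140000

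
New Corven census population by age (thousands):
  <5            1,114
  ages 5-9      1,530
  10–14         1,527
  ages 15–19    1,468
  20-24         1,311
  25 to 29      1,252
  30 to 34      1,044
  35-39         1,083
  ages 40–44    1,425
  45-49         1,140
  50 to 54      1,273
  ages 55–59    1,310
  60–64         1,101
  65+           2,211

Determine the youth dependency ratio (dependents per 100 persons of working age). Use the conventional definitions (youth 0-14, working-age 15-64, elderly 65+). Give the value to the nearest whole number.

Youth dependency ratio: 34

0–14: 1,114 + 1,530 + 1,527 = 4,171
15–64: 1,468 + 1,311 + 1,252 + 1,044 + 1,083 + 1,425 + 1,140 + 1,273 + 1,310 + 1,101 = 12,407
65+: 2,211
Youth dependency ratio = 4,171 / 12,407 × 100 = 34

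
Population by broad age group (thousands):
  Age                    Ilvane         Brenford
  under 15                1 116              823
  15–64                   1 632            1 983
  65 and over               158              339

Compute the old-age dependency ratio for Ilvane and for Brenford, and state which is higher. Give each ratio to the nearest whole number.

Ilvane: 158 / 1 632 × 100 = 10
Brenford: 339 / 1 983 × 100 = 17

Ilvane: 10
Brenford: 17
Higher: Brenford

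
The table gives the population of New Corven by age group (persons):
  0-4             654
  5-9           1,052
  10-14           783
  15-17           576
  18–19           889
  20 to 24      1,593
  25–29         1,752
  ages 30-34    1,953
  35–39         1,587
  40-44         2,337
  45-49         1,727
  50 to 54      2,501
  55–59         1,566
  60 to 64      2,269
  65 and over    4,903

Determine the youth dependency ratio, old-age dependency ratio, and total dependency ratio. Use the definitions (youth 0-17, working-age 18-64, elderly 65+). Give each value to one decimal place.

Youth dependency ratio: 16.9
Old-age dependency ratio: 27.0
Total dependency ratio: 43.8

0–17: 654 + 1,052 + 783 + 576 = 3,065
18–64: 889 + 1,593 + 1,752 + 1,953 + 1,587 + 2,337 + 1,727 + 2,501 + 1,566 + 2,269 = 18,174
65+: 4,903
Youth dependency ratio = 3,065 / 18,174 × 100 = 16.9
Old-age dependency ratio = 4,903 / 18,174 × 100 = 27.0
Total dependency ratio = (3,065 + 4,903) / 18,174 × 100 = 7,968 / 18,174 × 100 = 43.8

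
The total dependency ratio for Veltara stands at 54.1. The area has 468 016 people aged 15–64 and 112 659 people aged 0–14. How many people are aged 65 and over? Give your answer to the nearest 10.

Aged 65 and over: 140 540

Total dependency ratio = (youth + elderly) / working-age × 100
54.1 = (112 659 + E) / 468 016 × 100
⇒ 140 540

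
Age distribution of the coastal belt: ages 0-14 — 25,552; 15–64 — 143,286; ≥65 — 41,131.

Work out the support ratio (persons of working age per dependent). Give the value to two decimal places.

Support ratio: 2.15

Support ratio = 143,286 / (25,552 + 41,131) = 143,286 / 66,683 = 2.15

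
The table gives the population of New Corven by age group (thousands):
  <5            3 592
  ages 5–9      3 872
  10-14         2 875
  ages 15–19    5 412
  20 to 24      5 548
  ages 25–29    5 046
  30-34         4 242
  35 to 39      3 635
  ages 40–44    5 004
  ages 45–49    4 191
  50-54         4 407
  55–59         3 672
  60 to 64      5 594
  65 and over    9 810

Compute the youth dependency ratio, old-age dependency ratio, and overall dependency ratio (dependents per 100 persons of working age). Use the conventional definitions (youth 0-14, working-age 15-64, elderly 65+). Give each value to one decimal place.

0–14: 3 592 + 3 872 + 2 875 = 10 339
15–64: 5 412 + 5 548 + 5 046 + 4 242 + 3 635 + 5 004 + 4 191 + 4 407 + 3 672 + 5 594 = 46 751
65+: 9 810
Youth dependency ratio = 10 339 / 46 751 × 100 = 22.1
Old-age dependency ratio = 9 810 / 46 751 × 100 = 21.0
Total dependency ratio = (10 339 + 9 810) / 46 751 × 100 = 20 149 / 46 751 × 100 = 43.1

Youth dependency ratio: 22.1
Old-age dependency ratio: 21.0
Total dependency ratio: 43.1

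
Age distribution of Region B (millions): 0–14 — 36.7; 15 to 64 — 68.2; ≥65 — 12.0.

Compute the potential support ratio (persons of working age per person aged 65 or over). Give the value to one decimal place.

Potential support ratio = 68.2 / 12.0 = 5.7

Potential support ratio: 5.7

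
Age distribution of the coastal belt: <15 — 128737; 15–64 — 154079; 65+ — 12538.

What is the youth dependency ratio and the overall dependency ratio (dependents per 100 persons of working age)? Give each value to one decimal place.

Youth dependency ratio: 83.6
Total dependency ratio: 91.7

Youth dependency ratio = 128737 / 154079 × 100 = 83.6
Total dependency ratio = (128737 + 12538) / 154079 × 100 = 141275 / 154079 × 100 = 91.7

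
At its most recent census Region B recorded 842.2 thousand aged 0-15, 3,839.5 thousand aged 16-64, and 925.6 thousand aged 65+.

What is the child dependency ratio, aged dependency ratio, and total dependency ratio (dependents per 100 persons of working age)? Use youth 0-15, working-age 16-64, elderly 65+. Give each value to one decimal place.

Youth dependency ratio = 842.2 / 3,839.5 × 100 = 21.9
Old-age dependency ratio = 925.6 / 3,839.5 × 100 = 24.1
Total dependency ratio = (842.2 + 925.6) / 3,839.5 × 100 = 1,767.8 / 3,839.5 × 100 = 46.0

Youth dependency ratio: 21.9
Old-age dependency ratio: 24.1
Total dependency ratio: 46.0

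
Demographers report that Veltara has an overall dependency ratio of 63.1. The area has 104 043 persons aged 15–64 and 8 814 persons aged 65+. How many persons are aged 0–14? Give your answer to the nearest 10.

Total dependency ratio = (youth + elderly) / working-age × 100
63.1 = (Y + 8 814) / 104 043 × 100
⇒ 56 840

Aged 0–14: 56 840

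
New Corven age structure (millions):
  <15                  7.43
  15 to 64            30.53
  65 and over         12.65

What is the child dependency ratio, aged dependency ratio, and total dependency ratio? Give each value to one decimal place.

Youth dependency ratio: 24.3
Old-age dependency ratio: 41.4
Total dependency ratio: 65.8

Youth dependency ratio = 7.43 / 30.53 × 100 = 24.3
Old-age dependency ratio = 12.65 / 30.53 × 100 = 41.4
Total dependency ratio = (7.43 + 12.65) / 30.53 × 100 = 20.08 / 30.53 × 100 = 65.8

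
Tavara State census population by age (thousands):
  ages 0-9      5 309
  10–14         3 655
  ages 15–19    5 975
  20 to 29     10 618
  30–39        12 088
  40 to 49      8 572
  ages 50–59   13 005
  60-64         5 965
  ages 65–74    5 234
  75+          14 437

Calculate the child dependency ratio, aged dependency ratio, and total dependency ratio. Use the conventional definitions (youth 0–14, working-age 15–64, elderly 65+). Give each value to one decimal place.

0–14: 5 309 + 3 655 = 8 964
15–64: 5 975 + 10 618 + 12 088 + 8 572 + 13 005 + 5 965 = 56 223
65+: 5 234 + 14 437 = 19 671
Youth dependency ratio = 8 964 / 56 223 × 100 = 15.9
Old-age dependency ratio = 19 671 / 56 223 × 100 = 35.0
Total dependency ratio = (8 964 + 19 671) / 56 223 × 100 = 28 635 / 56 223 × 100 = 50.9

Youth dependency ratio: 15.9
Old-age dependency ratio: 35.0
Total dependency ratio: 50.9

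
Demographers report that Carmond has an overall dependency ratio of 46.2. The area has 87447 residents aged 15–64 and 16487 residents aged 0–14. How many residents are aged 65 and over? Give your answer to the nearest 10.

Aged 65 and over: 23910

Total dependency ratio = (youth + elderly) / working-age × 100
46.2 = (16487 + E) / 87447 × 100
⇒ 23910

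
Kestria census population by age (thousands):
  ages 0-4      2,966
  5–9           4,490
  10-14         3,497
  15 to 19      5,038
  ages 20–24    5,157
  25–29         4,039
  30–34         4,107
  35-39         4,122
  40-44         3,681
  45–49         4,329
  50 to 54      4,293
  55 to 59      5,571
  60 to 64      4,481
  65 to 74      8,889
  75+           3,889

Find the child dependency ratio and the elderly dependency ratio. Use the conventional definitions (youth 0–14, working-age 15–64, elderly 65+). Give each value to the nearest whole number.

0–14: 2,966 + 4,490 + 3,497 = 10,953
15–64: 5,038 + 5,157 + 4,039 + 4,107 + 4,122 + 3,681 + 4,329 + 4,293 + 5,571 + 4,481 = 44,818
65+: 8,889 + 3,889 = 12,778
Youth dependency ratio = 10,953 / 44,818 × 100 = 24
Old-age dependency ratio = 12,778 / 44,818 × 100 = 29

Youth dependency ratio: 24
Old-age dependency ratio: 29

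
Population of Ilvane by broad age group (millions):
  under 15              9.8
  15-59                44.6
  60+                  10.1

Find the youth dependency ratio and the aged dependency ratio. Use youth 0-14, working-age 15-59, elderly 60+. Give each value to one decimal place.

Youth dependency ratio = 9.8 / 44.6 × 100 = 22.0
Old-age dependency ratio = 10.1 / 44.6 × 100 = 22.6

Youth dependency ratio: 22.0
Old-age dependency ratio: 22.6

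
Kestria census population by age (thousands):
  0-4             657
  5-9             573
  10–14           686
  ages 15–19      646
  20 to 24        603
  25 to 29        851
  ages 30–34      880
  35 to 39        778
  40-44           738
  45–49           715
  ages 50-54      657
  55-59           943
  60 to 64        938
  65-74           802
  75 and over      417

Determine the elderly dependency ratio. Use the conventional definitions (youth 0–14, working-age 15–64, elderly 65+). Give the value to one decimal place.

0–14: 657 + 573 + 686 = 1 916
15–64: 646 + 603 + 851 + 880 + 778 + 738 + 715 + 657 + 943 + 938 = 7 749
65+: 802 + 417 = 1 219
Old-age dependency ratio = 1 219 / 7 749 × 100 = 15.7

Old-age dependency ratio: 15.7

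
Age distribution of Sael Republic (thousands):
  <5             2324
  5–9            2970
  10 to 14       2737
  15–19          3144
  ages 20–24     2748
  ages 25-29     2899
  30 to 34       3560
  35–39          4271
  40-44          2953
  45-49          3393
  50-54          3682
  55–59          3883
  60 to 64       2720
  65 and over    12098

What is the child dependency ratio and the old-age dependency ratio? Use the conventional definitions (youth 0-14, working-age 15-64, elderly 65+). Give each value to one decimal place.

Youth dependency ratio: 24.2
Old-age dependency ratio: 36.4

0–14: 2324 + 2970 + 2737 = 8031
15–64: 3144 + 2748 + 2899 + 3560 + 4271 + 2953 + 3393 + 3682 + 3883 + 2720 = 33253
65+: 12098
Youth dependency ratio = 8031 / 33253 × 100 = 24.2
Old-age dependency ratio = 12098 / 33253 × 100 = 36.4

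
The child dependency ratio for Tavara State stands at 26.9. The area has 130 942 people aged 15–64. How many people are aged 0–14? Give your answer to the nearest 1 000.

Aged 0–14: 35 000

Youth dependency ratio = youth / working-age × 100
26.9 = Y / 130 942 × 100
⇒ 35 000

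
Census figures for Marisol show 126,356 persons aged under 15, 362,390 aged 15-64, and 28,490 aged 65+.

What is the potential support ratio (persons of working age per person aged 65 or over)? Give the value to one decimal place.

Potential support ratio = 362,390 / 28,490 = 12.7

Potential support ratio: 12.7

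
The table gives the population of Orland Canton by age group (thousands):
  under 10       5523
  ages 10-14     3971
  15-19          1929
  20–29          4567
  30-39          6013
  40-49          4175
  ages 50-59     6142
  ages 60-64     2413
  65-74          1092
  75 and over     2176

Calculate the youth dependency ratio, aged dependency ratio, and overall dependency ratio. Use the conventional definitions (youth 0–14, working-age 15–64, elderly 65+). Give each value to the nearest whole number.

0–14: 5523 + 3971 = 9494
15–64: 1929 + 4567 + 6013 + 4175 + 6142 + 2413 = 25239
65+: 1092 + 2176 = 3268
Youth dependency ratio = 9494 / 25239 × 100 = 38
Old-age dependency ratio = 3268 / 25239 × 100 = 13
Total dependency ratio = (9494 + 3268) / 25239 × 100 = 12762 / 25239 × 100 = 51

Youth dependency ratio: 38
Old-age dependency ratio: 13
Total dependency ratio: 51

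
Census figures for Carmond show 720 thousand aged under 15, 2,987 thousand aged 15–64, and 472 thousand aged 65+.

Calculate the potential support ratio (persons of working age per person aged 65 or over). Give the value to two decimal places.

Potential support ratio: 6.33

Potential support ratio = 2,987 / 472 = 6.33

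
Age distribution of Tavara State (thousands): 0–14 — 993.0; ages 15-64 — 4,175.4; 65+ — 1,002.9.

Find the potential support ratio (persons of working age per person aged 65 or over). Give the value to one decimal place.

Potential support ratio = 4,175.4 / 1,002.9 = 4.2

Potential support ratio: 4.2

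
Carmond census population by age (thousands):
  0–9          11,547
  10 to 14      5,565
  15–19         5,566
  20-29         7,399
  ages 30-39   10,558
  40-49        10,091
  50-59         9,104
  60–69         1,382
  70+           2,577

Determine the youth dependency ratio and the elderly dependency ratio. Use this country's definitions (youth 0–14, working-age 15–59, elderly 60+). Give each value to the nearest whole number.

Youth dependency ratio: 40
Old-age dependency ratio: 9

0–14: 11,547 + 5,565 = 17,112
15–59: 5,566 + 7,399 + 10,558 + 10,091 + 9,104 = 42,718
60+: 1,382 + 2,577 = 3,959
Youth dependency ratio = 17,112 / 42,718 × 100 = 40
Old-age dependency ratio = 3,959 / 42,718 × 100 = 9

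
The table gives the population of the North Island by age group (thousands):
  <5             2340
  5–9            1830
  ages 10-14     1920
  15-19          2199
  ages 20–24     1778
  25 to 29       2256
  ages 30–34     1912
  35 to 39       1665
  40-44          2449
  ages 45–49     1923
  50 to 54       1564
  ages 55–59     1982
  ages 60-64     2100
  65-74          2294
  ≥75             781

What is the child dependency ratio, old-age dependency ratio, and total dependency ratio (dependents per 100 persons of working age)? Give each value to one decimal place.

0–14: 2340 + 1830 + 1920 = 6090
15–64: 2199 + 1778 + 2256 + 1912 + 1665 + 2449 + 1923 + 1564 + 1982 + 2100 = 19828
65+: 2294 + 781 = 3075
Youth dependency ratio = 6090 / 19828 × 100 = 30.7
Old-age dependency ratio = 3075 / 19828 × 100 = 15.5
Total dependency ratio = (6090 + 3075) / 19828 × 100 = 9165 / 19828 × 100 = 46.2

Youth dependency ratio: 30.7
Old-age dependency ratio: 15.5
Total dependency ratio: 46.2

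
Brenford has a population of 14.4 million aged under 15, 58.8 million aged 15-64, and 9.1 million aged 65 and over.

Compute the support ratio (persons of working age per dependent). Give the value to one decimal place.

Support ratio = 58.8 / (14.4 + 9.1) = 58.8 / 23.5 = 2.5

Support ratio: 2.5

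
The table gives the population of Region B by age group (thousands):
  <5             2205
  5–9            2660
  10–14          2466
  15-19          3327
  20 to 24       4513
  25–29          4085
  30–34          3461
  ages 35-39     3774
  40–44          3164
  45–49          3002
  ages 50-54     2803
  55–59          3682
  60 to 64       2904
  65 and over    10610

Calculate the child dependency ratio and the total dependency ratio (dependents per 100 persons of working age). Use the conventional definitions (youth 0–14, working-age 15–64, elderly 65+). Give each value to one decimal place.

0–14: 2205 + 2660 + 2466 = 7331
15–64: 3327 + 4513 + 4085 + 3461 + 3774 + 3164 + 3002 + 2803 + 3682 + 2904 = 34715
65+: 10610
Youth dependency ratio = 7331 / 34715 × 100 = 21.1
Total dependency ratio = (7331 + 10610) / 34715 × 100 = 17941 / 34715 × 100 = 51.7

Youth dependency ratio: 21.1
Total dependency ratio: 51.7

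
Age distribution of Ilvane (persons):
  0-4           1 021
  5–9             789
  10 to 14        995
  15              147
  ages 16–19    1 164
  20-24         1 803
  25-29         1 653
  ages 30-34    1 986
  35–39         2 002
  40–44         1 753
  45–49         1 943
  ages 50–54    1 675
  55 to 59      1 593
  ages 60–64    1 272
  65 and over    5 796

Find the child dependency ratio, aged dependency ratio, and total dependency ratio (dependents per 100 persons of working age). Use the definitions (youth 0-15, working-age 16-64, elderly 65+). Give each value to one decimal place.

Youth dependency ratio: 17.5
Old-age dependency ratio: 34.4
Total dependency ratio: 51.9

0–15: 1 021 + 789 + 995 + 147 = 2 952
16–64: 1 164 + 1 803 + 1 653 + 1 986 + 2 002 + 1 753 + 1 943 + 1 675 + 1 593 + 1 272 = 16 844
65+: 5 796
Youth dependency ratio = 2 952 / 16 844 × 100 = 17.5
Old-age dependency ratio = 5 796 / 16 844 × 100 = 34.4
Total dependency ratio = (2 952 + 5 796) / 16 844 × 100 = 8 748 / 16 844 × 100 = 51.9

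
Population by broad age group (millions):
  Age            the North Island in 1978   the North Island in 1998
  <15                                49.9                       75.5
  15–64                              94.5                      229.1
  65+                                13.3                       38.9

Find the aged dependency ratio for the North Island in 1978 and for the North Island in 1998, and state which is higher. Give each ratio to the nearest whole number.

the North Island in 1978: 14
the North Island in 1998: 17
Higher: the North Island in 1998

the North Island in 1978: 13.3 / 94.5 × 100 = 14
the North Island in 1998: 38.9 / 229.1 × 100 = 17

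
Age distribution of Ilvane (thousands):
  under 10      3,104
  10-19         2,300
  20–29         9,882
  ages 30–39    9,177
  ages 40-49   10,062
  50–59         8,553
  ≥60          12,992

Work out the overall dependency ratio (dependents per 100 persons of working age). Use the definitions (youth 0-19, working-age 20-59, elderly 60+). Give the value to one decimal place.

0–19: 3,104 + 2,300 = 5,404
20–59: 9,882 + 9,177 + 10,062 + 8,553 = 37,674
60+: 12,992
Total dependency ratio = (5,404 + 12,992) / 37,674 × 100 = 18,396 / 37,674 × 100 = 48.8

Total dependency ratio: 48.8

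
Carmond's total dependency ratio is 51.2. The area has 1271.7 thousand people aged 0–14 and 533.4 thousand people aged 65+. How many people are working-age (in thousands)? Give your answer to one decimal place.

Total dependency ratio = (youth + elderly) / working-age × 100
51.2 = (1271.7 + 533.4) / W × 100
⇒ 3525.6

Working-age: 3525.6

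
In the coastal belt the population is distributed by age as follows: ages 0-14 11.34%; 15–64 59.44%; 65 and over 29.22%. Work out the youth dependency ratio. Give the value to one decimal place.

Youth dependency ratio: 19.1

Youth dependency ratio = 11.34 / 59.44 × 100 = 19.1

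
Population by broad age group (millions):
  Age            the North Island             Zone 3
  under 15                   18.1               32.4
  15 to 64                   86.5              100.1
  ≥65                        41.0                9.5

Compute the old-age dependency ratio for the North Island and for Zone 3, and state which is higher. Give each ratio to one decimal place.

the North Island: 41.0 / 86.5 × 100 = 47.4
Zone 3: 9.5 / 100.1 × 100 = 9.5

the North Island: 47.4
Zone 3: 9.5
Higher: the North Island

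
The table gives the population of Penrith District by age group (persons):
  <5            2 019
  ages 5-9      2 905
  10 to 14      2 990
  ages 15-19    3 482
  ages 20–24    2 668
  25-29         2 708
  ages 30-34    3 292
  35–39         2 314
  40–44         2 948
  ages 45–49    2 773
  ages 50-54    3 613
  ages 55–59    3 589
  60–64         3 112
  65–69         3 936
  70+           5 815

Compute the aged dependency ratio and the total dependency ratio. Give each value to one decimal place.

Old-age dependency ratio: 32.0
Total dependency ratio: 57.9

0–14: 2 019 + 2 905 + 2 990 = 7 914
15–64: 3 482 + 2 668 + 2 708 + 3 292 + 2 314 + 2 948 + 2 773 + 3 613 + 3 589 + 3 112 = 30 499
65+: 3 936 + 5 815 = 9 751
Old-age dependency ratio = 9 751 / 30 499 × 100 = 32.0
Total dependency ratio = (7 914 + 9 751) / 30 499 × 100 = 17 665 / 30 499 × 100 = 57.9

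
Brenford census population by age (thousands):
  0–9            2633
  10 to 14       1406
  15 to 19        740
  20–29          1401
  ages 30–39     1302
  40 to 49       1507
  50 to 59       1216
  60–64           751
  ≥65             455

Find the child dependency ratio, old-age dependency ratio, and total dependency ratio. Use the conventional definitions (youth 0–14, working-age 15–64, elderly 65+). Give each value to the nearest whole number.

0–14: 2633 + 1406 = 4039
15–64: 740 + 1401 + 1302 + 1507 + 1216 + 751 = 6917
65+: 455
Youth dependency ratio = 4039 / 6917 × 100 = 58
Old-age dependency ratio = 455 / 6917 × 100 = 7
Total dependency ratio = (4039 + 455) / 6917 × 100 = 4494 / 6917 × 100 = 65

Youth dependency ratio: 58
Old-age dependency ratio: 7
Total dependency ratio: 65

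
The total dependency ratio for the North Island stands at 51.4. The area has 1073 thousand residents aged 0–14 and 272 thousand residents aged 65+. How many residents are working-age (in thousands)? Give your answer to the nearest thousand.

Total dependency ratio = (youth + elderly) / working-age × 100
51.4 = (1073 + 272) / W × 100
⇒ 2617

Working-age: 2617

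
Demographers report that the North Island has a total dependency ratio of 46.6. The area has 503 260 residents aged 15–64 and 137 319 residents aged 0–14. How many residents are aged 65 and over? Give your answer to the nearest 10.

Aged 65 and over: 97 200

Total dependency ratio = (youth + elderly) / working-age × 100
46.6 = (137 319 + E) / 503 260 × 100
⇒ 97 200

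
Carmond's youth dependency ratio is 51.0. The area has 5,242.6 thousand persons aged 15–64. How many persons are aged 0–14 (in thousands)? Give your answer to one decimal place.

Aged 0–14: 2,673.7

Youth dependency ratio = youth / working-age × 100
51.0 = Y / 5,242.6 × 100
⇒ 2,673.7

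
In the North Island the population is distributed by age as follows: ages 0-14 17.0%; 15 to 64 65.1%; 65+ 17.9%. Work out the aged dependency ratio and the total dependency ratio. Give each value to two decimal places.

Old-age dependency ratio: 27.50
Total dependency ratio: 53.61

Old-age dependency ratio = 17.9 / 65.1 × 100 = 27.50
Total dependency ratio = (17.0 + 17.9) / 65.1 × 100 = 34.9 / 65.1 × 100 = 53.61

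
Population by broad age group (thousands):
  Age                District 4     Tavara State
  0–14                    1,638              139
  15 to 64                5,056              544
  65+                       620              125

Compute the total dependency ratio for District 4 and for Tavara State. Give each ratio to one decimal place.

District 4: (1,638 + 620) / 5,056 × 100 = 2,258 / 5,056 × 100 = 44.7
Tavara State: (139 + 125) / 544 × 100 = 264 / 544 × 100 = 48.5

District 4: 44.7
Tavara State: 48.5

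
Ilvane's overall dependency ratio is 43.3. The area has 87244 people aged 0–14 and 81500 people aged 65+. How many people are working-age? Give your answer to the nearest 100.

Total dependency ratio = (youth + elderly) / working-age × 100
43.3 = (87244 + 81500) / W × 100
⇒ 389700

Working-age: 389700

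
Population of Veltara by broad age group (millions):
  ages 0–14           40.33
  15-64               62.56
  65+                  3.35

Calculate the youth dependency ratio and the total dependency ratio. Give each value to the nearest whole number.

Youth dependency ratio = 40.33 / 62.56 × 100 = 64
Total dependency ratio = (40.33 + 3.35) / 62.56 × 100 = 43.68 / 62.56 × 100 = 70

Youth dependency ratio: 64
Total dependency ratio: 70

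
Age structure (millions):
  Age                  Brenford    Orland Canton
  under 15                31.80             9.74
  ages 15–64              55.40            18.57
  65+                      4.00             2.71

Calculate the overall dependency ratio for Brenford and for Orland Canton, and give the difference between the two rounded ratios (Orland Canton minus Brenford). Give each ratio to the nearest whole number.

Brenford: 65
Orland Canton: 67
Difference: +2

Brenford: (31.80 + 4.00) / 55.40 × 100 = 35.80 / 55.40 × 100 = 65
Orland Canton: (9.74 + 2.71) / 18.57 × 100 = 12.45 / 18.57 × 100 = 67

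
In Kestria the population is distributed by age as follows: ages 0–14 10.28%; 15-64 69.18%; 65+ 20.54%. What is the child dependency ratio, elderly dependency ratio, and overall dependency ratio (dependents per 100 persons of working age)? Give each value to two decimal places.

Youth dependency ratio = 10.28 / 69.18 × 100 = 14.86
Old-age dependency ratio = 20.54 / 69.18 × 100 = 29.69
Total dependency ratio = (10.28 + 20.54) / 69.18 × 100 = 30.82 / 69.18 × 100 = 44.55

Youth dependency ratio: 14.86
Old-age dependency ratio: 29.69
Total dependency ratio: 44.55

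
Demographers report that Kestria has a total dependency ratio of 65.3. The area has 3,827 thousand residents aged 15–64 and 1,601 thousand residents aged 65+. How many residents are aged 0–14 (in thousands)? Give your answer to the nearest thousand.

Total dependency ratio = (youth + elderly) / working-age × 100
65.3 = (Y + 1,601) / 3,827 × 100
⇒ 898

Aged 0–14: 898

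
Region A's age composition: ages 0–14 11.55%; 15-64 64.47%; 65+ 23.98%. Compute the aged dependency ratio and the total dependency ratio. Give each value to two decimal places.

Old-age dependency ratio: 37.20
Total dependency ratio: 55.11

Old-age dependency ratio = 23.98 / 64.47 × 100 = 37.20
Total dependency ratio = (11.55 + 23.98) / 64.47 × 100 = 35.53 / 64.47 × 100 = 55.11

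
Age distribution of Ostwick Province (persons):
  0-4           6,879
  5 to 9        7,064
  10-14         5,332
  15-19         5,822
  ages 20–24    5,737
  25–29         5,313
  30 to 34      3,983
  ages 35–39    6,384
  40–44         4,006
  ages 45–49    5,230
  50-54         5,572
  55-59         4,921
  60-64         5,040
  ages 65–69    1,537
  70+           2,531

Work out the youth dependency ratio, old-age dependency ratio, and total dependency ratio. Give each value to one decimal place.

0–14: 6,879 + 7,064 + 5,332 = 19,275
15–64: 5,822 + 5,737 + 5,313 + 3,983 + 6,384 + 4,006 + 5,230 + 5,572 + 4,921 + 5,040 = 52,008
65+: 1,537 + 2,531 = 4,068
Youth dependency ratio = 19,275 / 52,008 × 100 = 37.1
Old-age dependency ratio = 4,068 / 52,008 × 100 = 7.8
Total dependency ratio = (19,275 + 4,068) / 52,008 × 100 = 23,343 / 52,008 × 100 = 44.9

Youth dependency ratio: 37.1
Old-age dependency ratio: 7.8
Total dependency ratio: 44.9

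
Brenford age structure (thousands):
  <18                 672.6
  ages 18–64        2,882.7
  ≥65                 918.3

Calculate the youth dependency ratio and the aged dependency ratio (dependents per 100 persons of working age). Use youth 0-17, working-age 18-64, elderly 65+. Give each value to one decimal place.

Youth dependency ratio = 672.6 / 2,882.7 × 100 = 23.3
Old-age dependency ratio = 918.3 / 2,882.7 × 100 = 31.9

Youth dependency ratio: 23.3
Old-age dependency ratio: 31.9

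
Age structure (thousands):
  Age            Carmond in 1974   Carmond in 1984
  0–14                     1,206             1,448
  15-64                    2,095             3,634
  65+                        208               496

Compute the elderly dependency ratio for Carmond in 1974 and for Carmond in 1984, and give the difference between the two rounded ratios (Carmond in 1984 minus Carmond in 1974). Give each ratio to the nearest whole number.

Carmond in 1974: 208 / 2,095 × 100 = 10
Carmond in 1984: 496 / 3,634 × 100 = 14

Carmond in 1974: 10
Carmond in 1984: 14
Difference: +4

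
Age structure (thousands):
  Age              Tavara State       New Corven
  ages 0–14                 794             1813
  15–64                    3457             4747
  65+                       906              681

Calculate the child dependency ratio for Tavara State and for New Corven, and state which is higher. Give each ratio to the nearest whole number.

Tavara State: 794 / 3457 × 100 = 23
New Corven: 1813 / 4747 × 100 = 38

Tavara State: 23
New Corven: 38
Higher: New Corven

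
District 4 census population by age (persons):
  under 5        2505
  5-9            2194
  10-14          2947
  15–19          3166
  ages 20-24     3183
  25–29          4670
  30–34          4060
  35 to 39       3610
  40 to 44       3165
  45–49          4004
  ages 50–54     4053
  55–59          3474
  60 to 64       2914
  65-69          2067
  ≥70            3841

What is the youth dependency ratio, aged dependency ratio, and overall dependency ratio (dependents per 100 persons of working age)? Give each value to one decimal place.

0–14: 2505 + 2194 + 2947 = 7646
15–64: 3166 + 3183 + 4670 + 4060 + 3610 + 3165 + 4004 + 4053 + 3474 + 2914 = 36299
65+: 2067 + 3841 = 5908
Youth dependency ratio = 7646 / 36299 × 100 = 21.1
Old-age dependency ratio = 5908 / 36299 × 100 = 16.3
Total dependency ratio = (7646 + 5908) / 36299 × 100 = 13554 / 36299 × 100 = 37.3

Youth dependency ratio: 21.1
Old-age dependency ratio: 16.3
Total dependency ratio: 37.3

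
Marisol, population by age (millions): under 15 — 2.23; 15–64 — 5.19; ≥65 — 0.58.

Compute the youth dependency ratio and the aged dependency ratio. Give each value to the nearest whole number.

Youth dependency ratio: 43
Old-age dependency ratio: 11

Youth dependency ratio = 2.23 / 5.19 × 100 = 43
Old-age dependency ratio = 0.58 / 5.19 × 100 = 11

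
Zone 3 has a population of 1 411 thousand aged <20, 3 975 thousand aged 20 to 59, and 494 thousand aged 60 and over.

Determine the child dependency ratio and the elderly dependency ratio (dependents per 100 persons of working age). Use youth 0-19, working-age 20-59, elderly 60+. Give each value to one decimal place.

Youth dependency ratio = 1 411 / 3 975 × 100 = 35.5
Old-age dependency ratio = 494 / 3 975 × 100 = 12.4

Youth dependency ratio: 35.5
Old-age dependency ratio: 12.4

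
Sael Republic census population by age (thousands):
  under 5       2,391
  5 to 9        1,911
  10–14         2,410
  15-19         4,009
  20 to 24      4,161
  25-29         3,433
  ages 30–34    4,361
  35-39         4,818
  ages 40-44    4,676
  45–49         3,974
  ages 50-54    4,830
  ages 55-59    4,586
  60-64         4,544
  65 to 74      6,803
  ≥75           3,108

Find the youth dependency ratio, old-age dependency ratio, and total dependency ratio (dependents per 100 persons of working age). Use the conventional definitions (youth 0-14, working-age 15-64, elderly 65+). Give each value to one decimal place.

Youth dependency ratio: 15.5
Old-age dependency ratio: 22.8
Total dependency ratio: 38.3

0–14: 2,391 + 1,911 + 2,410 = 6,712
15–64: 4,009 + 4,161 + 3,433 + 4,361 + 4,818 + 4,676 + 3,974 + 4,830 + 4,586 + 4,544 = 43,392
65+: 6,803 + 3,108 = 9,911
Youth dependency ratio = 6,712 / 43,392 × 100 = 15.5
Old-age dependency ratio = 9,911 / 43,392 × 100 = 22.8
Total dependency ratio = (6,712 + 9,911) / 43,392 × 100 = 16,623 / 43,392 × 100 = 38.3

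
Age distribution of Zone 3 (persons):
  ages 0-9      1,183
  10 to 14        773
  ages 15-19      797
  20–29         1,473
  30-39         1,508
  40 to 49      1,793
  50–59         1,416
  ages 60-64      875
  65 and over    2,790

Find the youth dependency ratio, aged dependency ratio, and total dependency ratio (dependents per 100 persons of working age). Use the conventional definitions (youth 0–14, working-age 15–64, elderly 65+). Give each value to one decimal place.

0–14: 1,183 + 773 = 1,956
15–64: 797 + 1,473 + 1,508 + 1,793 + 1,416 + 875 = 7,862
65+: 2,790
Youth dependency ratio = 1,956 / 7,862 × 100 = 24.9
Old-age dependency ratio = 2,790 / 7,862 × 100 = 35.5
Total dependency ratio = (1,956 + 2,790) / 7,862 × 100 = 4,746 / 7,862 × 100 = 60.4

Youth dependency ratio: 24.9
Old-age dependency ratio: 35.5
Total dependency ratio: 60.4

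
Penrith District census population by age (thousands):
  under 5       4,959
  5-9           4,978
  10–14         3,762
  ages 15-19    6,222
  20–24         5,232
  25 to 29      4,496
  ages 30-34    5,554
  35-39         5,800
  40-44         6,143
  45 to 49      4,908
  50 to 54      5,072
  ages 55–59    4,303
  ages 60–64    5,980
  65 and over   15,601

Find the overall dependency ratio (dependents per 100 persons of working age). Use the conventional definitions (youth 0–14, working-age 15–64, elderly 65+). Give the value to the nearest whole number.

0–14: 4,959 + 4,978 + 3,762 = 13,699
15–64: 6,222 + 5,232 + 4,496 + 5,554 + 5,800 + 6,143 + 4,908 + 5,072 + 4,303 + 5,980 = 53,710
65+: 15,601
Total dependency ratio = (13,699 + 15,601) / 53,710 × 100 = 29,300 / 53,710 × 100 = 55

Total dependency ratio: 55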